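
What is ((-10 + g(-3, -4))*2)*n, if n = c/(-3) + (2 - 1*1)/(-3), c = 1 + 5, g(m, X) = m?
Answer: 182/3 ≈ 60.667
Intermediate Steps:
c = 6
n = -7/3 (n = 6/(-3) + (2 - 1*1)/(-3) = 6*(-⅓) + (2 - 1)*(-⅓) = -2 + 1*(-⅓) = -2 - ⅓ = -7/3 ≈ -2.3333)
((-10 + g(-3, -4))*2)*n = ((-10 - 3)*2)*(-7/3) = -13*2*(-7/3) = -26*(-7/3) = 182/3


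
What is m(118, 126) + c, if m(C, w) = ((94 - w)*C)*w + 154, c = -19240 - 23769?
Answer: -518631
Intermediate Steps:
c = -43009
m(C, w) = 154 + C*w*(94 - w) (m(C, w) = (C*(94 - w))*w + 154 = C*w*(94 - w) + 154 = 154 + C*w*(94 - w))
m(118, 126) + c = (154 - 1*118*126² + 94*118*126) - 43009 = (154 - 1*118*15876 + 1397592) - 43009 = (154 - 1873368 + 1397592) - 43009 = -475622 - 43009 = -518631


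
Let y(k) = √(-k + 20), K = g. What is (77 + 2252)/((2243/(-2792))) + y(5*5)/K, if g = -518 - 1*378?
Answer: -6502568/2243 - I*√5/896 ≈ -2899.1 - 0.0024956*I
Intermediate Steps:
g = -896 (g = -518 - 378 = -896)
K = -896
y(k) = √(20 - k)
(77 + 2252)/((2243/(-2792))) + y(5*5)/K = (77 + 2252)/((2243/(-2792))) + √(20 - 5*5)/(-896) = 2329/((2243*(-1/2792))) + √(20 - 1*25)*(-1/896) = 2329/(-2243/2792) + √(20 - 25)*(-1/896) = 2329*(-2792/2243) + √(-5)*(-1/896) = -6502568/2243 + (I*√5)*(-1/896) = -6502568/2243 - I*√5/896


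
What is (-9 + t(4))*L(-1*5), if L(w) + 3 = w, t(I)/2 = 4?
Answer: 8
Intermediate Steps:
t(I) = 8 (t(I) = 2*4 = 8)
L(w) = -3 + w
(-9 + t(4))*L(-1*5) = (-9 + 8)*(-3 - 1*5) = -(-3 - 5) = -1*(-8) = 8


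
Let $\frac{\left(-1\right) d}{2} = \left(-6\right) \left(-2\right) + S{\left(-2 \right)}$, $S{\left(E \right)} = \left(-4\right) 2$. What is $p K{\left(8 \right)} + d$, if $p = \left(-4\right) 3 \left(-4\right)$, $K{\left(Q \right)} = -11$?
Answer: $-536$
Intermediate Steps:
$S{\left(E \right)} = -8$
$p = 48$ ($p = \left(-12\right) \left(-4\right) = 48$)
$d = -8$ ($d = - 2 \left(\left(-6\right) \left(-2\right) - 8\right) = - 2 \left(12 - 8\right) = \left(-2\right) 4 = -8$)
$p K{\left(8 \right)} + d = 48 \left(-11\right) - 8 = -528 - 8 = -536$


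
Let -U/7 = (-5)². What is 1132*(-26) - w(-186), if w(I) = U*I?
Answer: -61982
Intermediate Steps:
U = -175 (U = -7*(-5)² = -7*25 = -175)
w(I) = -175*I
1132*(-26) - w(-186) = 1132*(-26) - (-175)*(-186) = -29432 - 1*32550 = -29432 - 32550 = -61982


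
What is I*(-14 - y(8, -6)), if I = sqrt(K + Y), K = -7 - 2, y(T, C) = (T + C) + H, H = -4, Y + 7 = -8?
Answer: -24*I*sqrt(6) ≈ -58.788*I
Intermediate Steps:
Y = -15 (Y = -7 - 8 = -15)
y(T, C) = -4 + C + T (y(T, C) = (T + C) - 4 = (C + T) - 4 = -4 + C + T)
K = -9
I = 2*I*sqrt(6) (I = sqrt(-9 - 15) = sqrt(-24) = 2*I*sqrt(6) ≈ 4.899*I)
I*(-14 - y(8, -6)) = (2*I*sqrt(6))*(-14 - (-4 - 6 + 8)) = (2*I*sqrt(6))*(-14 - 1*(-2)) = (2*I*sqrt(6))*(-14 + 2) = (2*I*sqrt(6))*(-12) = -24*I*sqrt(6)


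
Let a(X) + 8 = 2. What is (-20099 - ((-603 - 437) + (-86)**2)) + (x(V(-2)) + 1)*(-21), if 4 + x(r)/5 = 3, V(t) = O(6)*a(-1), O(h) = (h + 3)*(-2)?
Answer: -26371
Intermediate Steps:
a(X) = -6 (a(X) = -8 + 2 = -6)
O(h) = -6 - 2*h (O(h) = (3 + h)*(-2) = -6 - 2*h)
V(t) = 108 (V(t) = (-6 - 2*6)*(-6) = (-6 - 12)*(-6) = -18*(-6) = 108)
x(r) = -5 (x(r) = -20 + 5*3 = -20 + 15 = -5)
(-20099 - ((-603 - 437) + (-86)**2)) + (x(V(-2)) + 1)*(-21) = (-20099 - ((-603 - 437) + (-86)**2)) + (-5 + 1)*(-21) = (-20099 - (-1040 + 7396)) - 4*(-21) = (-20099 - 1*6356) + 84 = (-20099 - 6356) + 84 = -26455 + 84 = -26371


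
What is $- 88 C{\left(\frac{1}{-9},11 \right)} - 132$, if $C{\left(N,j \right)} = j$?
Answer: $-1100$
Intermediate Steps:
$- 88 C{\left(\frac{1}{-9},11 \right)} - 132 = \left(-88\right) 11 - 132 = -968 - 132 = -1100$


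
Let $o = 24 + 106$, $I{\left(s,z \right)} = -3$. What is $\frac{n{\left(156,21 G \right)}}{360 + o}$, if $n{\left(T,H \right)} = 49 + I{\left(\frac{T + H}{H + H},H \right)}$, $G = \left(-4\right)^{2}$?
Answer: $\frac{23}{245} \approx 0.093878$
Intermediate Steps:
$o = 130$
$G = 16$
$n{\left(T,H \right)} = 46$ ($n{\left(T,H \right)} = 49 - 3 = 46$)
$\frac{n{\left(156,21 G \right)}}{360 + o} = \frac{46}{360 + 130} = \frac{46}{490} = 46 \cdot \frac{1}{490} = \frac{23}{245}$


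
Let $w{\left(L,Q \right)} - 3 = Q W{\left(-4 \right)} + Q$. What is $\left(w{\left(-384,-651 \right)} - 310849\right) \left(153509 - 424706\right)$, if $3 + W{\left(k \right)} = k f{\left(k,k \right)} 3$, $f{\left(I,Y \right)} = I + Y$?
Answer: $100896131880$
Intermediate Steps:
$W{\left(k \right)} = -3 + 6 k^{2}$ ($W{\left(k \right)} = -3 + k \left(k + k\right) 3 = -3 + k 2 k 3 = -3 + k 6 k = -3 + 6 k^{2}$)
$w{\left(L,Q \right)} = 3 + 94 Q$ ($w{\left(L,Q \right)} = 3 + \left(Q \left(-3 + 6 \left(-4\right)^{2}\right) + Q\right) = 3 + \left(Q \left(-3 + 6 \cdot 16\right) + Q\right) = 3 + \left(Q \left(-3 + 96\right) + Q\right) = 3 + \left(Q 93 + Q\right) = 3 + \left(93 Q + Q\right) = 3 + 94 Q$)
$\left(w{\left(-384,-651 \right)} - 310849\right) \left(153509 - 424706\right) = \left(\left(3 + 94 \left(-651\right)\right) - 310849\right) \left(153509 - 424706\right) = \left(\left(3 - 61194\right) - 310849\right) \left(-271197\right) = \left(-61191 - 310849\right) \left(-271197\right) = \left(-372040\right) \left(-271197\right) = 100896131880$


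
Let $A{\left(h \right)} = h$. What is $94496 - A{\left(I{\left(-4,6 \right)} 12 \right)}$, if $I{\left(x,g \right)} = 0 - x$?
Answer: $94448$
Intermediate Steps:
$I{\left(x,g \right)} = - x$
$94496 - A{\left(I{\left(-4,6 \right)} 12 \right)} = 94496 - \left(-1\right) \left(-4\right) 12 = 94496 - 4 \cdot 12 = 94496 - 48 = 94448$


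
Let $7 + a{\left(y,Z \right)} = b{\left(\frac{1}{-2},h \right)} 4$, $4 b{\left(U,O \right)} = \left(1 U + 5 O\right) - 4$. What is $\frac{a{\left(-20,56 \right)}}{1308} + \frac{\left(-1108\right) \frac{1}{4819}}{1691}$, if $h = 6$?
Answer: $\frac{298611845}{21317598264} \approx 0.014008$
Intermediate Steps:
$b{\left(U,O \right)} = -1 + \frac{U}{4} + \frac{5 O}{4}$ ($b{\left(U,O \right)} = \frac{\left(1 U + 5 O\right) - 4}{4} = \frac{\left(U + 5 O\right) - 4}{4} = \frac{-4 + U + 5 O}{4} = -1 + \frac{U}{4} + \frac{5 O}{4}$)
$a{\left(y,Z \right)} = \frac{37}{2}$ ($a{\left(y,Z \right)} = -7 + \left(-1 + \frac{1}{4 \left(-2\right)} + \frac{5}{4} \cdot 6\right) 4 = -7 + \left(-1 + \frac{1}{4} \left(- \frac{1}{2}\right) + \frac{15}{2}\right) 4 = -7 + \left(-1 - \frac{1}{8} + \frac{15}{2}\right) 4 = -7 + \frac{51}{8} \cdot 4 = -7 + \frac{51}{2} = \frac{37}{2}$)
$\frac{a{\left(-20,56 \right)}}{1308} + \frac{\left(-1108\right) \frac{1}{4819}}{1691} = \frac{37}{2 \cdot 1308} + \frac{\left(-1108\right) \frac{1}{4819}}{1691} = \frac{37}{2} \cdot \frac{1}{1308} + \left(-1108\right) \frac{1}{4819} \cdot \frac{1}{1691} = \frac{37}{2616} - \frac{1108}{8148929} = \frac{298611845}{21317598264}$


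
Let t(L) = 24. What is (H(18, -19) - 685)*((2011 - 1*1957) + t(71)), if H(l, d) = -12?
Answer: -54366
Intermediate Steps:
(H(18, -19) - 685)*((2011 - 1*1957) + t(71)) = (-12 - 685)*((2011 - 1*1957) + 24) = -697*((2011 - 1957) + 24) = -697*(54 + 24) = -697*78 = -54366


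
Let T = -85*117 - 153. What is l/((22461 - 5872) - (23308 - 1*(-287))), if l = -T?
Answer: -5049/3503 ≈ -1.4413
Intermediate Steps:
T = -10098 (T = -9945 - 153 = -10098)
l = 10098 (l = -1*(-10098) = 10098)
l/((22461 - 5872) - (23308 - 1*(-287))) = 10098/((22461 - 5872) - (23308 - 1*(-287))) = 10098/(16589 - (23308 + 287)) = 10098/(16589 - 1*23595) = 10098/(16589 - 23595) = 10098/(-7006) = 10098*(-1/7006) = -5049/3503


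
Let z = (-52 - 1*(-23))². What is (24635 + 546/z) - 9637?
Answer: 12613864/841 ≈ 14999.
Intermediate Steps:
z = 841 (z = (-52 + 23)² = (-29)² = 841)
(24635 + 546/z) - 9637 = (24635 + 546/841) - 9637 = 20718581/841 - 9637 = 12613864/841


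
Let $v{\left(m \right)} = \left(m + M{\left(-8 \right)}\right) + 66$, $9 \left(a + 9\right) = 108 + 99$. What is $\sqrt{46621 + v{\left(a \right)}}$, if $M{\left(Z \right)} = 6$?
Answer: $\sqrt{46707} \approx 216.12$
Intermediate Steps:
$a = 14$ ($a = -9 + \frac{108 + 99}{9} = -9 + \frac{1}{9} \cdot 207 = -9 + 23 = 14$)
$v{\left(m \right)} = 72 + m$ ($v{\left(m \right)} = \left(m + 6\right) + 66 = \left(6 + m\right) + 66 = 72 + m$)
$\sqrt{46621 + v{\left(a \right)}} = \sqrt{46621 + \left(72 + 14\right)} = \sqrt{46621 + 86} = \sqrt{46707}$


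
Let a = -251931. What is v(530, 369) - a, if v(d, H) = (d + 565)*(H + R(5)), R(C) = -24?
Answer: 629706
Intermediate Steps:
v(d, H) = (-24 + H)*(565 + d) (v(d, H) = (d + 565)*(H - 24) = (565 + d)*(-24 + H) = (-24 + H)*(565 + d))
v(530, 369) - a = (-13560 - 24*530 + 565*369 + 369*530) - 1*(-251931) = (-13560 - 12720 + 208485 + 195570) + 251931 = 377775 + 251931 = 629706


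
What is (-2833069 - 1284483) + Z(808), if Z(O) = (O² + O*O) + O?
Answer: -2811016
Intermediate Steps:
Z(O) = O + 2*O² (Z(O) = (O² + O²) + O = 2*O² + O = O + 2*O²)
(-2833069 - 1284483) + Z(808) = (-2833069 - 1284483) + 808*(1 + 2*808) = -4117552 + 808*(1 + 1616) = -4117552 + 808*1617 = -4117552 + 1306536 = -2811016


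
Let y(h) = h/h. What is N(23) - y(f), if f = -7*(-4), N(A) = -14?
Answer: -15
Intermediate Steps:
f = 28
y(h) = 1
N(23) - y(f) = -14 - 1*1 = -14 - 1 = -15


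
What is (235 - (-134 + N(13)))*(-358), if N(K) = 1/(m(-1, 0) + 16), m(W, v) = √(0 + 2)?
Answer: -16774090/127 - 179*√2/127 ≈ -1.3208e+5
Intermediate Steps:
m(W, v) = √2
N(K) = 1/(16 + √2) (N(K) = 1/(√2 + 16) = 1/(16 + √2))
(235 - (-134 + N(13)))*(-358) = (235 - (-134 + (8/127 - √2/254)))*(-358) = (235 - (-17010/127 - √2/254))*(-358) = (235 + (17010/127 + √2/254))*(-358) = (46855/127 + √2/254)*(-358) = -16774090/127 - 179*√2/127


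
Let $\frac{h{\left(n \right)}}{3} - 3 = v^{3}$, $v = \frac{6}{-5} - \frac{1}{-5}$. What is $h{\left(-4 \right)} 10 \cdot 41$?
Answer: $2460$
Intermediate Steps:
$v = -1$ ($v = 6 \left(- \frac{1}{5}\right) - - \frac{1}{5} = - \frac{6}{5} + \frac{1}{5} = -1$)
$h{\left(n \right)} = 6$ ($h{\left(n \right)} = 9 + 3 \left(-1\right)^{3} = 9 + 3 \left(-1\right) = 9 - 3 = 6$)
$h{\left(-4 \right)} 10 \cdot 41 = 6 \cdot 10 \cdot 41 = 60 \cdot 41 = 2460$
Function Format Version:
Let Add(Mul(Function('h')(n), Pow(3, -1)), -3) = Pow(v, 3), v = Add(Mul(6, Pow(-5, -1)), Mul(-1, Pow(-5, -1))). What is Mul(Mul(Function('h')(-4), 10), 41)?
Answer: 2460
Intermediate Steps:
v = -1 (v = Add(Mul(6, Rational(-1, 5)), Mul(-1, Rational(-1, 5))) = Add(Rational(-6, 5), Rational(1, 5)) = -1)
Function('h')(n) = 6 (Function('h')(n) = Add(9, Mul(3, Pow(-1, 3))) = Add(9, Mul(3, -1)) = Add(9, -3) = 6)
Mul(Mul(Function('h')(-4), 10), 41) = Mul(Mul(6, 10), 41) = Mul(60, 41) = 2460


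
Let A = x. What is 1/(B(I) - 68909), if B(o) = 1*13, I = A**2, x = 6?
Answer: -1/68896 ≈ -1.4515e-5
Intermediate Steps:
A = 6
I = 36 (I = 6**2 = 36)
B(o) = 13
1/(B(I) - 68909) = 1/(13 - 68909) = 1/(-68896) = -1/68896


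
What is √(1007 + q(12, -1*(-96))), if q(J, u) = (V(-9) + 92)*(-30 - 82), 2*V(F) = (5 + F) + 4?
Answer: 3*I*√1033 ≈ 96.421*I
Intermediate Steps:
V(F) = 9/2 + F/2 (V(F) = ((5 + F) + 4)/2 = (9 + F)/2 = 9/2 + F/2)
q(J, u) = -10304 (q(J, u) = ((9/2 + (½)*(-9)) + 92)*(-30 - 82) = ((9/2 - 9/2) + 92)*(-112) = (0 + 92)*(-112) = 92*(-112) = -10304)
√(1007 + q(12, -1*(-96))) = √(1007 - 10304) = √(-9297) = 3*I*√1033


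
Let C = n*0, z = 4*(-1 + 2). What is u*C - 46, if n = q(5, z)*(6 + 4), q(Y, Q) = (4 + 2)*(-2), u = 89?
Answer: -46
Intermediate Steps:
z = 4 (z = 4*1 = 4)
q(Y, Q) = -12 (q(Y, Q) = 6*(-2) = -12)
n = -120 (n = -12*(6 + 4) = -12*10 = -120)
C = 0 (C = -120*0 = 0)
u*C - 46 = 89*0 - 46 = 0 - 46 = -46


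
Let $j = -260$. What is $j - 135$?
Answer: $-395$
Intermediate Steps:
$j - 135 = -260 - 135 = -395$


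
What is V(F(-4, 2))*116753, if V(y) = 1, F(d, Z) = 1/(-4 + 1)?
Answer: 116753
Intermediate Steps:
F(d, Z) = -⅓ (F(d, Z) = 1/(-3) = -⅓)
V(F(-4, 2))*116753 = 1*116753 = 116753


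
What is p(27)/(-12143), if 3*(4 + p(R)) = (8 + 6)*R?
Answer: -122/12143 ≈ -0.010047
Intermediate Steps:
p(R) = -4 + 14*R/3 (p(R) = -4 + ((8 + 6)*R)/3 = -4 + (14*R)/3 = -4 + 14*R/3)
p(27)/(-12143) = (-4 + (14/3)*27)/(-12143) = (-4 + 126)*(-1/12143) = 122*(-1/12143) = -122/12143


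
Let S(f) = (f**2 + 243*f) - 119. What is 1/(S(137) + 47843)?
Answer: 1/99784 ≈ 1.0022e-5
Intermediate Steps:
S(f) = -119 + f**2 + 243*f
1/(S(137) + 47843) = 1/((-119 + 137**2 + 243*137) + 47843) = 1/((-119 + 18769 + 33291) + 47843) = 1/(51941 + 47843) = 1/99784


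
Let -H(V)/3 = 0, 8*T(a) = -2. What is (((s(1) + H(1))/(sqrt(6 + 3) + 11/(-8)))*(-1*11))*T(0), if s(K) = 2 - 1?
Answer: 22/13 ≈ 1.6923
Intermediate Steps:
T(a) = -1/4 (T(a) = (1/8)*(-2) = -1/4)
H(V) = 0 (H(V) = -3*0 = 0)
s(K) = 1
(((s(1) + H(1))/(sqrt(6 + 3) + 11/(-8)))*(-1*11))*T(0) = (((1 + 0)/(sqrt(6 + 3) + 11/(-8)))*(-1*11))*(-1/4) = ((1/(sqrt(9) + 11*(-1/8)))*(-11))*(-1/4) = ((1/(3 - 11/8))*(-11))*(-1/4) = ((1/(13/8))*(-11))*(-1/4) = ((1*(8/13))*(-11))*(-1/4) = ((8/13)*(-11))*(-1/4) = -88/13*(-1/4) = 22/13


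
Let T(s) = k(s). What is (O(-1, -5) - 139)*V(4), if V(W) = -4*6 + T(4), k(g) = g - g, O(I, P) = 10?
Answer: 3096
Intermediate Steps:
k(g) = 0
T(s) = 0
V(W) = -24 (V(W) = -4*6 + 0 = -24 + 0 = -24)
(O(-1, -5) - 139)*V(4) = (10 - 139)*(-24) = -129*(-24) = 3096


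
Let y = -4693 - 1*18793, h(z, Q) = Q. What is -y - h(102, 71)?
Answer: 23415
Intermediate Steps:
y = -23486 (y = -4693 - 18793 = -23486)
-y - h(102, 71) = -1*(-23486) - 1*71 = 23486 - 71 = 23415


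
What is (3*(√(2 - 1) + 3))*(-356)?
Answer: -4272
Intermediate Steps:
(3*(√(2 - 1) + 3))*(-356) = (3*(√1 + 3))*(-356) = (3*(1 + 3))*(-356) = (3*4)*(-356) = 12*(-356) = -4272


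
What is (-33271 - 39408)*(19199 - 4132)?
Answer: -1095054493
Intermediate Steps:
(-33271 - 39408)*(19199 - 4132) = -72679*15067 = -1095054493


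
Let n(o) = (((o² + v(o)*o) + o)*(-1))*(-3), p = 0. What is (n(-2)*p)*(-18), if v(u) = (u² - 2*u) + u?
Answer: 0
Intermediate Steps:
v(u) = u² - u
n(o) = 3*o + 3*o² + 3*o²*(-1 + o) (n(o) = (((o² + (o*(-1 + o))*o) + o)*(-1))*(-3) = (((o² + o²*(-1 + o)) + o)*(-1))*(-3) = ((o + o² + o²*(-1 + o))*(-1))*(-3) = (-o - o² - o²*(-1 + o))*(-3) = 3*o + 3*o² + 3*o²*(-1 + o))
(n(-2)*p)*(-18) = ((3*(-2)*(1 + (-2)²))*0)*(-18) = ((3*(-2)*(1 + 4))*0)*(-18) = ((3*(-2)*5)*0)*(-18) = -30*0*(-18) = 0*(-18) = 0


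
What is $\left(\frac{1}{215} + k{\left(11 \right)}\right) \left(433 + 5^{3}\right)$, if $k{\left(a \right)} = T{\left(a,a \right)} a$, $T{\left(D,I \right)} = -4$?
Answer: $- \frac{5278122}{215} \approx -24549.0$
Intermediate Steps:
$k{\left(a \right)} = - 4 a$
$\left(\frac{1}{215} + k{\left(11 \right)}\right) \left(433 + 5^{3}\right) = \left(\frac{1}{215} - 44\right) \left(433 + 5^{3}\right) = \left(\frac{1}{215} - 44\right) \left(433 + 125\right) = \left(- \frac{9459}{215}\right) 558 = - \frac{5278122}{215}$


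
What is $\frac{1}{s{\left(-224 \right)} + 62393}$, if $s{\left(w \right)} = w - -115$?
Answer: $\frac{1}{62284} \approx 1.6055 \cdot 10^{-5}$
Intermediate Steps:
$s{\left(w \right)} = 115 + w$ ($s{\left(w \right)} = w + 115 = 115 + w$)
$\frac{1}{s{\left(-224 \right)} + 62393} = \frac{1}{\left(115 - 224\right) + 62393} = \frac{1}{-109 + 62393} = \frac{1}{62284}$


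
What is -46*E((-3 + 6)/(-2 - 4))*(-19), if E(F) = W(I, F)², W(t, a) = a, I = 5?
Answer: 437/2 ≈ 218.50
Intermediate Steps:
E(F) = F²
-46*E((-3 + 6)/(-2 - 4))*(-19) = -46*(-3 + 6)²/(-2 - 4)²*(-19) = -46*(3/(-6))²*(-19) = -46*(3*(-⅙))²*(-19) = -46*(-½)²*(-19) = -46*¼*(-19) = -23/2*(-19) = 437/2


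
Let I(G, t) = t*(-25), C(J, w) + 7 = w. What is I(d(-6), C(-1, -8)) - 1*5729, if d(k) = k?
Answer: -5354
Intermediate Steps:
C(J, w) = -7 + w
I(G, t) = -25*t
I(d(-6), C(-1, -8)) - 1*5729 = -25*(-7 - 8) - 1*5729 = -25*(-15) - 5729 = 375 - 5729 = -5354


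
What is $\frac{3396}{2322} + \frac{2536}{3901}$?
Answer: $\frac{3189398}{1509687} \approx 2.1126$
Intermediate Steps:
$\frac{3396}{2322} + \frac{2536}{3901} = 3396 \cdot \frac{1}{2322} + 2536 \cdot \frac{1}{3901} = \frac{566}{387} + \frac{2536}{3901} = \frac{3189398}{1509687}$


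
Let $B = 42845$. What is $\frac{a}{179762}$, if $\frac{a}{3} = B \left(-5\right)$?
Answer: $- \frac{58425}{16342} \approx -3.5751$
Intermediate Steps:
$a = -642675$ ($a = 3 \cdot 42845 \left(-5\right) = 3 \left(-214225\right) = -642675$)
$\frac{a}{179762} = - \frac{642675}{179762} = \left(-642675\right) \frac{1}{179762} = - \frac{58425}{16342}$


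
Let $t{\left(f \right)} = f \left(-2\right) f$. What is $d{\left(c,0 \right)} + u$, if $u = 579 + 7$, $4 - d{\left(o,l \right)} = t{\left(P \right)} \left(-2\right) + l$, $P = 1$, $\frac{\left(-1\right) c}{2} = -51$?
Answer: $586$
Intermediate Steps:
$c = 102$ ($c = \left(-2\right) \left(-51\right) = 102$)
$t{\left(f \right)} = - 2 f^{2}$ ($t{\left(f \right)} = - 2 f f = - 2 f^{2}$)
$d{\left(o,l \right)} = - l$ ($d{\left(o,l \right)} = 4 - \left(- 2 \cdot 1^{2} \left(-2\right) + l\right) = 4 - \left(\left(-2\right) 1 \left(-2\right) + l\right) = 4 - \left(\left(-2\right) \left(-2\right) + l\right) = 4 - \left(4 + l\right) = - l$)
$u = 586$
$d{\left(c,0 \right)} + u = \left(-1\right) 0 + 586 = 0 + 586 = 586$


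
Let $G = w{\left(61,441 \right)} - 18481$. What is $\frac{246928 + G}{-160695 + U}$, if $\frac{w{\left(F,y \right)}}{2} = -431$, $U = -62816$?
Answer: $- \frac{227585}{223511} \approx -1.0182$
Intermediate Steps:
$w{\left(F,y \right)} = -862$ ($w{\left(F,y \right)} = 2 \left(-431\right) = -862$)
$G = -19343$ ($G = -862 - 18481 = -19343$)
$\frac{246928 + G}{-160695 + U} = \frac{246928 - 19343}{-160695 - 62816} = \frac{227585}{-223511} = 227585 \left(- \frac{1}{223511}\right) = - \frac{227585}{223511}$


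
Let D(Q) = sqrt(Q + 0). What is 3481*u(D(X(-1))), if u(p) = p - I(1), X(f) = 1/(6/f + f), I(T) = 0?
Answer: 3481*I*sqrt(7)/7 ≈ 1315.7*I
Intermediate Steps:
X(f) = 1/(f + 6/f)
D(Q) = sqrt(Q)
u(p) = p (u(p) = p - 1*0 = p + 0 = p)
3481*u(D(X(-1))) = 3481*sqrt(-1/(6 + (-1)**2)) = 3481*sqrt(-1/(6 + 1)) = 3481*sqrt(-1/7) = 3481*(I*sqrt(7)/7) = 3481*I*sqrt(7)/7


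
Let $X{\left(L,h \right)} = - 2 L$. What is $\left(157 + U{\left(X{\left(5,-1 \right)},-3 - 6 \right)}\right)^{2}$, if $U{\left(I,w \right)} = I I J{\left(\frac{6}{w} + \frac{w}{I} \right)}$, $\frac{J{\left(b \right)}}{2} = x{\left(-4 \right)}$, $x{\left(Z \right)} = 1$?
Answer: $127449$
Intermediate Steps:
$J{\left(b \right)} = 2$ ($J{\left(b \right)} = 2 \cdot 1 = 2$)
$U{\left(I,w \right)} = 2 I^{2}$ ($U{\left(I,w \right)} = I I 2 = I^{2} \cdot 2 = 2 I^{2}$)
$\left(157 + U{\left(X{\left(5,-1 \right)},-3 - 6 \right)}\right)^{2} = \left(157 + 2 \left(\left(-2\right) 5\right)^{2}\right)^{2} = \left(157 + 2 \left(-10\right)^{2}\right)^{2} = \left(157 + 2 \cdot 100\right)^{2} = \left(157 + 200\right)^{2} = 357^{2} = 127449$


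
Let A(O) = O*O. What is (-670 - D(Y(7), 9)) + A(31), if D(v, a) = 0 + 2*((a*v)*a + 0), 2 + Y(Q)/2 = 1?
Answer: 615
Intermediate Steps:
A(O) = O²
Y(Q) = -2 (Y(Q) = -4 + 2*1 = -4 + 2 = -2)
D(v, a) = 2*v*a² (D(v, a) = 0 + 2*(v*a² + 0) = 0 + 2*(v*a²) = 0 + 2*v*a² = 2*v*a²)
(-670 - D(Y(7), 9)) + A(31) = (-670 - 2*(-2)*9²) + 31² = (-670 - 2*(-2)*81) + 961 = (-670 - 1*(-324)) + 961 = (-670 + 324) + 961 = -346 + 961 = 615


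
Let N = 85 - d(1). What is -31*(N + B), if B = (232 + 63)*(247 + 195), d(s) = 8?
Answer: -4044477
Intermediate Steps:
B = 130390 (B = 295*442 = 130390)
N = 77 (N = 85 - 1*8 = 85 - 8 = 77)
-31*(N + B) = -31*(77 + 130390) = -31*130467 = -4044477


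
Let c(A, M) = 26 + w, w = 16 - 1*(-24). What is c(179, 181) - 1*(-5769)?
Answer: 5835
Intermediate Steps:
w = 40 (w = 16 + 24 = 40)
c(A, M) = 66 (c(A, M) = 26 + 40 = 66)
c(179, 181) - 1*(-5769) = 66 - 1*(-5769) = 66 + 5769 = 5835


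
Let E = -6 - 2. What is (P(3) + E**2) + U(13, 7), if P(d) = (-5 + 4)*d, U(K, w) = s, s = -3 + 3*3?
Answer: 67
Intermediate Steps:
s = 6 (s = -3 + 9 = 6)
U(K, w) = 6
P(d) = -d
E = -8
(P(3) + E**2) + U(13, 7) = (-1*3 + (-8)**2) + 6 = (-3 + 64) + 6 = 61 + 6 = 67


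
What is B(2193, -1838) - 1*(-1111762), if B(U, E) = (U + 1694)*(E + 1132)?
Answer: -1632460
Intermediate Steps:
B(U, E) = (1132 + E)*(1694 + U) (B(U, E) = (1694 + U)*(1132 + E) = (1132 + E)*(1694 + U))
B(2193, -1838) - 1*(-1111762) = (1917608 + 1132*2193 + 1694*(-1838) - 1838*2193) - 1*(-1111762) = (1917608 + 2482476 - 3113572 - 4030734) + 1111762 = -2744222 + 1111762 = -1632460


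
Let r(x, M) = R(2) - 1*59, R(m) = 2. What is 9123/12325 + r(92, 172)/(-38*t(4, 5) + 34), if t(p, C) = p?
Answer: 1779039/1454350 ≈ 1.2233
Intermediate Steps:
r(x, M) = -57 (r(x, M) = 2 - 1*59 = 2 - 59 = -57)
9123/12325 + r(92, 172)/(-38*t(4, 5) + 34) = 9123/12325 - 57/(-38*4 + 34) = 9123*(1/12325) - 57/(-152 + 34) = 9123/12325 - 57/(-118) = 9123/12325 - 57*(-1/118) = 9123/12325 + 57/118 = 1779039/1454350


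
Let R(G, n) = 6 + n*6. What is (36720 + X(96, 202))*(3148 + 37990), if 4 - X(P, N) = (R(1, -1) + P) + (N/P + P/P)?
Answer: 36160199155/24 ≈ 1.5067e+9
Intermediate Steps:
R(G, n) = 6 + 6*n
X(P, N) = 3 - P - N/P (X(P, N) = 4 - (((6 + 6*(-1)) + P) + (N/P + P/P)) = 4 - (((6 - 6) + P) + (N/P + 1)) = 4 - ((0 + P) + (1 + N/P)) = 4 - (P + (1 + N/P)) = 4 - (1 + P + N/P) = 4 + (-1 - P - N/P) = 3 - P - N/P)
(36720 + X(96, 202))*(3148 + 37990) = (36720 + (3 - 1*96 - 1*202/96))*(3148 + 37990) = (36720 + (3 - 96 - 1*202*1/96))*41138 = (36720 + (3 - 96 - 101/48))*41138 = (36720 - 4565/48)*41138 = (1757995/48)*41138 = 36160199155/24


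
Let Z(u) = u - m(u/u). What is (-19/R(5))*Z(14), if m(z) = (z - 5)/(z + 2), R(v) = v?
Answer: -874/15 ≈ -58.267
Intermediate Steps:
m(z) = (-5 + z)/(2 + z)
Z(u) = 4/3 + u (Z(u) = u - (-5 + u/u)/(2 + u/u) = u - (-5 + 1)/(2 + 1) = u - (-4)/3 = u - 1*(-4/3) = u + 4/3 = 4/3 + u)
(-19/R(5))*Z(14) = (-19/5)*(4/3 + 14) = -19*⅕*(46/3) = -19/5*46/3 = -874/15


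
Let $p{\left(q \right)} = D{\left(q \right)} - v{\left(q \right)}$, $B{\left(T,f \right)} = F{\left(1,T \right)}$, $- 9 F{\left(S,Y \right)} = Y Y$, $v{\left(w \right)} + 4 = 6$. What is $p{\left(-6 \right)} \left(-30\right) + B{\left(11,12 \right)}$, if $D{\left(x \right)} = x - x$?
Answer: $\frac{419}{9} \approx 46.556$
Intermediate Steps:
$v{\left(w \right)} = 2$ ($v{\left(w \right)} = -4 + 6 = 2$)
$D{\left(x \right)} = 0$
$F{\left(S,Y \right)} = - \frac{Y^{2}}{9}$ ($F{\left(S,Y \right)} = - \frac{Y Y}{9} = - \frac{Y^{2}}{9}$)
$B{\left(T,f \right)} = - \frac{T^{2}}{9}$
$p{\left(q \right)} = -2$ ($p{\left(q \right)} = 0 - 2 = -2$)
$p{\left(-6 \right)} \left(-30\right) + B{\left(11,12 \right)} = \left(-2\right) \left(-30\right) - \frac{11^{2}}{9} = 60 - \frac{121}{9} = \frac{419}{9}$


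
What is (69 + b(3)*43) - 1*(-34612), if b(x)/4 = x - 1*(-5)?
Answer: 36057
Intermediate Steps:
b(x) = 20 + 4*x (b(x) = 4*(x - 1*(-5)) = 4*(x + 5) = 4*(5 + x) = 20 + 4*x)
(69 + b(3)*43) - 1*(-34612) = (69 + (20 + 4*3)*43) - 1*(-34612) = (69 + (20 + 12)*43) + 34612 = (69 + 32*43) + 34612 = (69 + 1376) + 34612 = 1445 + 34612 = 36057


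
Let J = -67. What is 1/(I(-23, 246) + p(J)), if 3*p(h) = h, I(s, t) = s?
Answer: -3/136 ≈ -0.022059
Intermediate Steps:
p(h) = h/3
1/(I(-23, 246) + p(J)) = 1/(-23 + (⅓)*(-67)) = 1/(-23 - 67/3) = 1/(-136/3) = -3/136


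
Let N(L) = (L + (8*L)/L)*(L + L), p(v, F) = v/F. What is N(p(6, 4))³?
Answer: 185193/8 ≈ 23149.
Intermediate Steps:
N(L) = 2*L*(8 + L) (N(L) = (L + 8)*(2*L) = (8 + L)*(2*L) = 2*L*(8 + L))
N(p(6, 4))³ = (2*(6/4)*(8 + 6/4))³ = (2*(6*(¼))*(8 + 6*(¼)))³ = (2*(3/2)*(8 + 3/2))³ = (2*(3/2)*(19/2))³ = (57/2)³ = 185193/8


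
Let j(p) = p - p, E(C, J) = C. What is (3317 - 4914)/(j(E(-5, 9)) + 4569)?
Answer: -1597/4569 ≈ -0.34953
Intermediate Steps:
j(p) = 0
(3317 - 4914)/(j(E(-5, 9)) + 4569) = (3317 - 4914)/(0 + 4569) = -1597/4569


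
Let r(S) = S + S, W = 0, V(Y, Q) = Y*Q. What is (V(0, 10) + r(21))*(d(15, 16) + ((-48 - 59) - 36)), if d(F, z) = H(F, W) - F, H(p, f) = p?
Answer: -6006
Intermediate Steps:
V(Y, Q) = Q*Y
d(F, z) = 0 (d(F, z) = F - F = 0)
r(S) = 2*S
(V(0, 10) + r(21))*(d(15, 16) + ((-48 - 59) - 36)) = (10*0 + 2*21)*(0 + ((-48 - 59) - 36)) = (0 + 42)*(0 + (-107 - 36)) = 42*(0 - 143) = 42*(-143) = -6006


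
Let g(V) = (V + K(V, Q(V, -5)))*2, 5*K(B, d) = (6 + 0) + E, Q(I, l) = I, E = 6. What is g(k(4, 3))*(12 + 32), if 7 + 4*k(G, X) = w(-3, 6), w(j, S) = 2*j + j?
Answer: -704/5 ≈ -140.80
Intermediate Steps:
w(j, S) = 3*j
K(B, d) = 12/5 (K(B, d) = ((6 + 0) + 6)/5 = (6 + 6)/5 = (⅕)*12 = 12/5)
k(G, X) = -4 (k(G, X) = -7/4 + (3*(-3))/4 = -7/4 + (¼)*(-9) = -7/4 - 9/4 = -4)
g(V) = 24/5 + 2*V (g(V) = (V + 12/5)*2 = (12/5 + V)*2 = 24/5 + 2*V)
g(k(4, 3))*(12 + 32) = (24/5 + 2*(-4))*(12 + 32) = (24/5 - 8)*44 = -16/5*44 = -704/5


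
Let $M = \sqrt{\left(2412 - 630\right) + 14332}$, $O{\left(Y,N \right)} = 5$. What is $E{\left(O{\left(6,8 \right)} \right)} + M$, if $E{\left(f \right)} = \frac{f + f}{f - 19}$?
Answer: $- \frac{5}{7} + \sqrt{16114} \approx 126.23$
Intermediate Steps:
$E{\left(f \right)} = \frac{2 f}{-19 + f}$
$M = \sqrt{16114}$ ($M = \sqrt{1782 + 14332} = \sqrt{16114} \approx 126.94$)
$E{\left(O{\left(6,8 \right)} \right)} + M = 2 \cdot 5 \frac{1}{-19 + 5} + \sqrt{16114} = 2 \cdot 5 \frac{1}{-14} + \sqrt{16114} = 2 \cdot 5 \left(- \frac{1}{14}\right) + \sqrt{16114} = - \frac{5}{7} + \sqrt{16114}$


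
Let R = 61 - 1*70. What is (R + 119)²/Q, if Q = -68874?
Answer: -6050/34437 ≈ -0.17568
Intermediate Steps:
R = -9 (R = 61 - 70 = -9)
(R + 119)²/Q = (-9 + 119)²/(-68874) = 110²*(-1/68874) = 12100*(-1/68874) = -6050/34437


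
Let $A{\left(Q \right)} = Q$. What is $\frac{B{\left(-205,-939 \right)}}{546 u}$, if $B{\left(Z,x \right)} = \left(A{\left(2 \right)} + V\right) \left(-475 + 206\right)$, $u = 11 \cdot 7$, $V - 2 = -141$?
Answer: $\frac{36853}{42042} \approx 0.87658$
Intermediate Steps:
$V = -139$ ($V = 2 - 141 = -139$)
$u = 77$
$B{\left(Z,x \right)} = 36853$ ($B{\left(Z,x \right)} = \left(2 - 139\right) \left(-475 + 206\right) = \left(-137\right) \left(-269\right) = 36853$)
$\frac{B{\left(-205,-939 \right)}}{546 u} = \frac{36853}{546 \cdot 77} = \frac{36853}{42042}$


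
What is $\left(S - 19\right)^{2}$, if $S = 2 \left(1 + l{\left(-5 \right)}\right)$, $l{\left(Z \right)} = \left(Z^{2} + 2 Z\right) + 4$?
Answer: $441$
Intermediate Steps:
$l{\left(Z \right)} = 4 + Z^{2} + 2 Z$
$S = 40$ ($S = 2 \left(1 + \left(4 + \left(-5\right)^{2} + 2 \left(-5\right)\right)\right) = 2 \left(1 + \left(4 + 25 - 10\right)\right) = 2 \left(1 + 19\right) = 2 \cdot 20 = 40$)
$\left(S - 19\right)^{2} = \left(40 - 19\right)^{2} = 21^{2} = 441$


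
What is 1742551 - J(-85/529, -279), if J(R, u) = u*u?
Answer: 1664710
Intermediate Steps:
J(R, u) = u**2
1742551 - J(-85/529, -279) = 1742551 - 1*(-279)**2 = 1742551 - 1*77841 = 1742551 - 77841 = 1664710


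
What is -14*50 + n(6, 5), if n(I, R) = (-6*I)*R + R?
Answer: -875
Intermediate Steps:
n(I, R) = R - 6*I*R (n(I, R) = -6*I*R + R = R - 6*I*R)
-14*50 + n(6, 5) = -14*50 + 5*(1 - 6*6) = -700 + 5*(1 - 36) = -700 + 5*(-35) = -700 - 175 = -875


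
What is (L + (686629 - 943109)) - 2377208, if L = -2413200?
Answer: -5046888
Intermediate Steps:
(L + (686629 - 943109)) - 2377208 = (-2413200 + (686629 - 943109)) - 2377208 = (-2413200 - 256480) - 2377208 = -2669680 - 2377208 = -5046888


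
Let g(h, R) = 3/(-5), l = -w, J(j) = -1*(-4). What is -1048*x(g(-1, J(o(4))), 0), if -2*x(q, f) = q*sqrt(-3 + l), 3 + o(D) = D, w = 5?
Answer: -3144*I*sqrt(2)/5 ≈ -889.26*I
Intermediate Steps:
o(D) = -3 + D
J(j) = 4
l = -5 (l = -1*5 = -5)
g(h, R) = -3/5 (g(h, R) = 3*(-1/5) = -3/5)
x(q, f) = -I*q*sqrt(2) (x(q, f) = -q*sqrt(-3 - 5)/2 = -q*sqrt(-8)/2 = -q*2*I*sqrt(2)/2 = -I*q*sqrt(2))
-1048*x(g(-1, J(o(4))), 0) = -(-1048)*I*(-3)*sqrt(2)/5 = -3144*I*sqrt(2)/5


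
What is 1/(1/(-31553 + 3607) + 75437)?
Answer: 27946/2108162401 ≈ 1.3256e-5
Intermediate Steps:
1/(1/(-31553 + 3607) + 75437) = 1/(1/(-27946) + 75437) = 1/(-1/27946 + 75437) = 1/(2108162401/27946) = 27946/2108162401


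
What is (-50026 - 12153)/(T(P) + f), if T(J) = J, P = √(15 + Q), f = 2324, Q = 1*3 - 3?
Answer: -144503996/5400961 + 62179*√15/5400961 ≈ -26.711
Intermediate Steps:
Q = 0 (Q = 3 - 3 = 0)
P = √15 (P = √(15 + 0) = √15 ≈ 3.8730)
(-50026 - 12153)/(T(P) + f) = (-50026 - 12153)/(√15 + 2324) = -62179/(2324 + √15)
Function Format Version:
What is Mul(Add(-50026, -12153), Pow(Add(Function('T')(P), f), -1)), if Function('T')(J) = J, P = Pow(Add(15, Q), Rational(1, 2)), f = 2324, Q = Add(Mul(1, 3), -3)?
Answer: Add(Rational(-144503996, 5400961), Mul(Rational(62179, 5400961), Pow(15, Rational(1, 2)))) ≈ -26.711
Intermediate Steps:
Q = 0 (Q = Add(3, -3) = 0)
P = Pow(15, Rational(1, 2)) (P = Pow(Add(15, 0), Rational(1, 2)) = Pow(15, Rational(1, 2)) ≈ 3.8730)
Mul(Add(-50026, -12153), Pow(Add(Function('T')(P), f), -1)) = Mul(Add(-50026, -12153), Pow(Add(Pow(15, Rational(1, 2)), 2324), -1)) = Mul(-62179, Pow(Add(2324, Pow(15, Rational(1, 2))), -1))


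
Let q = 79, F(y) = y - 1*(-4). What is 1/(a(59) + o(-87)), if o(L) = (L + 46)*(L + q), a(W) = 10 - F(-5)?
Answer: 1/339 ≈ 0.0029499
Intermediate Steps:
F(y) = 4 + y (F(y) = y + 4 = 4 + y)
a(W) = 11 (a(W) = 10 - (4 - 5) = 10 - 1*(-1) = 10 + 1 = 11)
o(L) = (46 + L)*(79 + L) (o(L) = (L + 46)*(L + 79) = (46 + L)*(79 + L))
1/(a(59) + o(-87)) = 1/(11 + (3634 + (-87)² + 125*(-87))) = 1/(11 + (3634 + 7569 - 10875)) = 1/(11 + 328) = 1/339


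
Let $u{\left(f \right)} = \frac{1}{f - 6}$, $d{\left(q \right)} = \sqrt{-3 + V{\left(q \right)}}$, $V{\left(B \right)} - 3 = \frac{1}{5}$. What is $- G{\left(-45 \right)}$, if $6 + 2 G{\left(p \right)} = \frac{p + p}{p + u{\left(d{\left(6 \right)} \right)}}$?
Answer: $\frac{146343}{73036} + \frac{9 \sqrt{5}}{73036} \approx 2.004$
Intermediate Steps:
$V{\left(B \right)} = \frac{16}{5}$ ($V{\left(B \right)} = 3 + \frac{1}{5} = \frac{16}{5}$)
$d{\left(q \right)} = \frac{\sqrt{5}}{5}$ ($d{\left(q \right)} = \sqrt{-3 + \frac{16}{5}} = \sqrt{\frac{1}{5}} = \frac{\sqrt{5}}{5}$)
$u{\left(f \right)} = \frac{1}{-6 + f}$
$G{\left(p \right)} = -3 + \frac{p}{p + \frac{1}{-6 + \frac{\sqrt{5}}{5}}}$ ($G{\left(p \right)} = -3 + \frac{\left(p + p\right) \frac{1}{p + \frac{1}{-6 + \frac{\sqrt{5}}{5}}}}{2} = -3 + \frac{2 p \frac{1}{p + \frac{1}{-6 + \frac{\sqrt{5}}{5}}}}{2} = -3 + \frac{p}{p + \frac{1}{-6 + \frac{\sqrt{5}}{5}}}$)
$- G{\left(-45 \right)} = - \frac{15 - - 90 \left(30 - \sqrt{5}\right)}{-5 - 45 \left(30 - \sqrt{5}\right)} = - \frac{15 + \left(2700 - 90 \sqrt{5}\right)}{-5 - \left(1350 - 45 \sqrt{5}\right)} = - \frac{2715 - 90 \sqrt{5}}{-1355 + 45 \sqrt{5}}$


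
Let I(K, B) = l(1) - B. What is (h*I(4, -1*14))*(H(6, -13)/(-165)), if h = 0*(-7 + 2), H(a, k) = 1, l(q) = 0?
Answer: 0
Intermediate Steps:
h = 0 (h = 0*(-5) = 0)
I(K, B) = -B (I(K, B) = 0 - B = -B)
(h*I(4, -1*14))*(H(6, -13)/(-165)) = (0*(-(-1)*14))*(1/(-165)) = (0*(-1*(-14)))*(1*(-1/165)) = (0*14)*(-1/165) = 0*(-1/165) = 0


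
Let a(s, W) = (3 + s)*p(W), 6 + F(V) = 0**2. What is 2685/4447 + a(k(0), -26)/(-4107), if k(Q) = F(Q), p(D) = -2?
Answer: 3666871/6087943 ≈ 0.60232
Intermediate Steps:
F(V) = -6 (F(V) = -6 + 0**2 = -6 + 0 = -6)
k(Q) = -6
a(s, W) = -6 - 2*s (a(s, W) = (3 + s)*(-2) = -6 - 2*s)
2685/4447 + a(k(0), -26)/(-4107) = 2685/4447 + (-6 - 2*(-6))/(-4107) = 2685*(1/4447) + (-6 + 12)*(-1/4107) = 2685/4447 + 6*(-1/4107) = 2685/4447 - 2/1369 = 3666871/6087943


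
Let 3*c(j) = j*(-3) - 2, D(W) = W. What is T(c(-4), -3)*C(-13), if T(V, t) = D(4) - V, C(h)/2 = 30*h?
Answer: -520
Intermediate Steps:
C(h) = 60*h (C(h) = 2*(30*h) = 60*h)
c(j) = -⅔ - j (c(j) = (j*(-3) - 2)/3 = (-3*j - 2)/3 = (-2 - 3*j)/3 = -⅔ - j)
T(V, t) = 4 - V
T(c(-4), -3)*C(-13) = (4 - (-⅔ - 1*(-4)))*(60*(-13)) = (4 - (-⅔ + 4))*(-780) = (4 - 1*10/3)*(-780) = (4 - 10/3)*(-780) = (⅔)*(-780) = -520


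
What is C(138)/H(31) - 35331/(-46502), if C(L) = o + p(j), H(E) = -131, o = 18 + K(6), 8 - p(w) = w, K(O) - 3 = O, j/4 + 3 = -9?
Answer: 768695/6091762 ≈ 0.12619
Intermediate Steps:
j = -48 (j = -12 + 4*(-9) = -12 - 36 = -48)
K(O) = 3 + O
p(w) = 8 - w
o = 27 (o = 18 + (3 + 6) = 18 + 9 = 27)
C(L) = 83 (C(L) = 27 + (8 - 1*(-48)) = 27 + (8 + 48) = 27 + 56 = 83)
C(138)/H(31) - 35331/(-46502) = 83/(-131) - 35331/(-46502) = 83*(-1/131) - 35331*(-1/46502) = -83/131 + 35331/46502 = 768695/6091762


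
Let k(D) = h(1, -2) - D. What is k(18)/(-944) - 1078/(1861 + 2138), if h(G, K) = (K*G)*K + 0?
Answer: -480823/1887528 ≈ -0.25474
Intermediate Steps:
h(G, K) = G*K**2 (h(G, K) = (G*K)*K + 0 = G*K**2 + 0 = G*K**2)
k(D) = 4 - D (k(D) = 1*(-2)**2 - D = 1*4 - D = 4 - D)
k(18)/(-944) - 1078/(1861 + 2138) = (4 - 1*18)/(-944) - 1078/(1861 + 2138) = (4 - 18)*(-1/944) - 1078/3999 = -14*(-1/944) - 1078*1/3999 = 7/472 - 1078/3999 = -480823/1887528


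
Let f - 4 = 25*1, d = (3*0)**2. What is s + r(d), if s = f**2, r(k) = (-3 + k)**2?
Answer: 850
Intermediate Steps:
d = 0 (d = 0**2 = 0)
f = 29 (f = 4 + 25*1 = 4 + 25 = 29)
s = 841 (s = 29**2 = 841)
s + r(d) = 841 + (-3 + 0)**2 = 841 + (-3)**2 = 841 + 9 = 850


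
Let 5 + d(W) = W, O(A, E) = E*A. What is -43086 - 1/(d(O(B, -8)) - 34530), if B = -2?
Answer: -1487285633/34519 ≈ -43086.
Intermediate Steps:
O(A, E) = A*E
d(W) = -5 + W
-43086 - 1/(d(O(B, -8)) - 34530) = -43086 - 1/((-5 - 2*(-8)) - 34530) = -43086 - 1/((-5 + 16) - 34530) = -43086 - 1/(11 - 34530) = -43086 - 1/(-34519) = -43086 - 1*(-1/34519) = -43086 + 1/34519 = -1487285633/34519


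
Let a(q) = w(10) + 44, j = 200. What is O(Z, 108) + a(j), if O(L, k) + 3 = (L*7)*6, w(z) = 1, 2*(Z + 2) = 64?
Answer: 1302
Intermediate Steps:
Z = 30 (Z = -2 + (½)*64 = -2 + 32 = 30)
a(q) = 45 (a(q) = 1 + 44 = 45)
O(L, k) = -3 + 42*L (O(L, k) = -3 + (L*7)*6 = -3 + (7*L)*6 = -3 + 42*L)
O(Z, 108) + a(j) = (-3 + 42*30) + 45 = (-3 + 1260) + 45 = 1257 + 45 = 1302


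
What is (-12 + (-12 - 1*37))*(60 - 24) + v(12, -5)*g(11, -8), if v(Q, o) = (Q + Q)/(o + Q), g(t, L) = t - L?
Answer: -14916/7 ≈ -2130.9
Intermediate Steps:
v(Q, o) = 2*Q/(Q + o) (v(Q, o) = (2*Q)/(Q + o) = 2*Q/(Q + o))
(-12 + (-12 - 1*37))*(60 - 24) + v(12, -5)*g(11, -8) = (-12 + (-12 - 1*37))*(60 - 24) + (2*12/(12 - 5))*(11 - 1*(-8)) = (-12 + (-12 - 37))*36 + (2*12/7)*(11 + 8) = (-12 - 49)*36 + (2*12*(1/7))*19 = -61*36 + (24/7)*19 = -2196 + 456/7 = -14916/7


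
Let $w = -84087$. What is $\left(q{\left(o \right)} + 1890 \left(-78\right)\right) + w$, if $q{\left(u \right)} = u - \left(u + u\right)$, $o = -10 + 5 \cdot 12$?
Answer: $-231557$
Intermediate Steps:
$o = 50$ ($o = -10 + 60 = 50$)
$q{\left(u \right)} = - u$ ($q{\left(u \right)} = u - 2 u = - u$)
$\left(q{\left(o \right)} + 1890 \left(-78\right)\right) + w = \left(\left(-1\right) 50 + 1890 \left(-78\right)\right) - 84087 = \left(-50 - 147420\right) - 84087 = -147470 - 84087 = -231557$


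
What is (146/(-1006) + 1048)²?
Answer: 277803839041/253009 ≈ 1.0980e+6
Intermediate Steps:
(146/(-1006) + 1048)² = (146*(-1/1006) + 1048)² = (-73/503 + 1048)² = (527071/503)² = 277803839041/253009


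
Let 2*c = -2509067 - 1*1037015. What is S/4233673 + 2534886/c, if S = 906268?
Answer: -9125028095290/7506475809593 ≈ -1.2156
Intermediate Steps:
c = -1773041 (c = (-2509067 - 1*1037015)/2 = (-2509067 - 1037015)/2 = (½)*(-3546082) = -1773041)
S/4233673 + 2534886/c = 906268/4233673 + 2534886/(-1773041) = 906268*(1/4233673) + 2534886*(-1/1773041) = 906268/4233673 - 2534886/1773041 = -9125028095290/7506475809593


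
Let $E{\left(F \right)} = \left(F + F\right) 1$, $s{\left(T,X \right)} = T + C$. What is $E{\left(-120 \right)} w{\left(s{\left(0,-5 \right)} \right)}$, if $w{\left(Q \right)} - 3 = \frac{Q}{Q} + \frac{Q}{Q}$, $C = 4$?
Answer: $-1200$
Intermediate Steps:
$s{\left(T,X \right)} = 4 + T$ ($s{\left(T,X \right)} = T + 4 = 4 + T$)
$E{\left(F \right)} = 2 F$ ($E{\left(F \right)} = 2 F 1 = 2 F$)
$w{\left(Q \right)} = 5$ ($w{\left(Q \right)} = 3 + \left(\frac{Q}{Q} + \frac{Q}{Q}\right) = 3 + \left(1 + 1\right) = 3 + 2 = 5$)
$E{\left(-120 \right)} w{\left(s{\left(0,-5 \right)} \right)} = 2 \left(-120\right) 5 = \left(-240\right) 5 = -1200$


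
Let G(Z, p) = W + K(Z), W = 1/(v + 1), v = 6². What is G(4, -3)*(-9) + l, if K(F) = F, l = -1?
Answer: -1378/37 ≈ -37.243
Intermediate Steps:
v = 36
W = 1/37 (W = 1/(36 + 1) = 1/37 ≈ 0.027027)
G(Z, p) = 1/37 + Z
G(4, -3)*(-9) + l = (1/37 + 4)*(-9) - 1 = (149/37)*(-9) - 1 = -1341/37 - 1 = -1378/37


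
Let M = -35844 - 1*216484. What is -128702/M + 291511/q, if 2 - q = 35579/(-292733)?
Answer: 10766230971693127/78353521380 ≈ 1.3741e+5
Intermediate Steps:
q = 621045/292733 (q = 2 - 35579/(-292733) = 2 - 35579*(-1)/292733 = 2 - 1*(-35579/292733) = 2 + 35579/292733 = 621045/292733 ≈ 2.1215)
M = -252328 (M = -35844 - 216484 = -252328)
-128702/M + 291511/q = -128702/(-252328) + 291511/(621045/292733) = -128702*(-1/252328) + 291511*(292733/621045) = 64351/126164 + 85334889563/621045 = 10766230971693127/78353521380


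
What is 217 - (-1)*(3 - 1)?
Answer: 219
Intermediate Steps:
217 - (-1)*(3 - 1) = 217 - (-1)*2 = 217 - 1*(-2) = 217 + 2 = 219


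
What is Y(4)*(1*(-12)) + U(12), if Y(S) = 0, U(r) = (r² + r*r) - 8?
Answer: 280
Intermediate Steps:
U(r) = -8 + 2*r² (U(r) = (r² + r²) - 8 = 2*r² - 8 = -8 + 2*r²)
Y(4)*(1*(-12)) + U(12) = 0*(1*(-12)) + (-8 + 2*12²) = 0*(-12) + (-8 + 2*144) = 0 + (-8 + 288) = 0 + 280 = 280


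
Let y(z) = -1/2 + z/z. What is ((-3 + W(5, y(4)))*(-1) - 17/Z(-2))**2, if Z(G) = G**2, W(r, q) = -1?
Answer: 1/16 ≈ 0.062500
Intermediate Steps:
y(z) = 1/2 (y(z) = -1*1/2 + 1 = -1/2 + 1 = 1/2)
((-3 + W(5, y(4)))*(-1) - 17/Z(-2))**2 = ((-3 - 1)*(-1) - 17/((-2)**2))**2 = (-4*(-1) - 17/4)**2 = (4 - 17*1/4)**2 = (4 - 17/4)**2 = (-1/4)**2 = 1/16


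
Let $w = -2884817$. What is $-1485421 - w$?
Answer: $1399396$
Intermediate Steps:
$-1485421 - w = -1485421 - -2884817 = -1485421 + 2884817 = 1399396$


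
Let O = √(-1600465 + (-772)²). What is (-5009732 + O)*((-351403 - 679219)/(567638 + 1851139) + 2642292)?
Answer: -32017768753597501784/2418777 + 6391114086262*I*√12401/268753 ≈ -1.3237e+13 + 2.6482e+9*I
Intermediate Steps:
O = 9*I*√12401 (O = √(-1600465 + 595984) = √(-1004481) = 9*I*√12401 ≈ 1002.2*I)
(-5009732 + O)*((-351403 - 679219)/(567638 + 1851139) + 2642292) = (-5009732 + 9*I*√12401)*((-351403 - 679219)/(567638 + 1851139) + 2642292) = (-5009732 + 9*I*√12401)*(-1030622/2418777 + 2642292) = (-5009732 + 9*I*√12401)*(6391114086262/2418777) = -32017768753597501784/2418777 + 6391114086262*I*√12401/268753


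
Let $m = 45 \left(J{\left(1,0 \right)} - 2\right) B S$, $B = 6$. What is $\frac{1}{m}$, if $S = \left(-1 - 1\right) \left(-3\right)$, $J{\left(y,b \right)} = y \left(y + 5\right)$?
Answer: $\frac{1}{6480} \approx 0.00015432$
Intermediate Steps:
$J{\left(y,b \right)} = y \left(5 + y\right)$
$S = 6$ ($S = \left(-2\right) \left(-3\right) = 6$)
$m = 6480$ ($m = 45 \left(1 \left(5 + 1\right) - 2\right) 6 \cdot 6 = 45 \left(1 \cdot 6 - 2\right) 6 \cdot 6 = 45 \left(6 - 2\right) 6 \cdot 6 = 45 \cdot 4 \cdot 6 \cdot 6 = 45 \cdot 24 \cdot 6 = 1080 \cdot 6 = 6480$)
$\frac{1}{m} = \frac{1}{6480}$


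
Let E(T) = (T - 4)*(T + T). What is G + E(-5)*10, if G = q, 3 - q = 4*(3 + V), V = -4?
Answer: 907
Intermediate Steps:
E(T) = 2*T*(-4 + T) (E(T) = (-4 + T)*(2*T) = 2*T*(-4 + T))
q = 7 (q = 3 - 4*(3 - 4) = 3 - 4*(-1) = 3 - 1*(-4) = 3 + 4 = 7)
G = 7
G + E(-5)*10 = 7 + (2*(-5)*(-4 - 5))*10 = 7 + (2*(-5)*(-9))*10 = 7 + 90*10 = 7 + 900 = 907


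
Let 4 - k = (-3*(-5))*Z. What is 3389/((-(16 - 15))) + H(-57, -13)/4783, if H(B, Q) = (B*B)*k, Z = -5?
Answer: -15952916/4783 ≈ -3335.3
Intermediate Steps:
k = 79 (k = 4 - (-3*(-5))*(-5) = 4 - 15*(-5) = 4 - 1*(-75) = 4 + 75 = 79)
H(B, Q) = 79*B**2 (H(B, Q) = (B*B)*79 = B**2*79 = 79*B**2)
3389/((-(16 - 15))) + H(-57, -13)/4783 = 3389/((-(16 - 15))) + (79*(-57)**2)/4783 = 3389/((-1*1)) + (79*3249)*(1/4783) = 3389/(-1) + 256671*(1/4783) = 3389*(-1) + 256671/4783 = -3389 + 256671/4783 = -15952916/4783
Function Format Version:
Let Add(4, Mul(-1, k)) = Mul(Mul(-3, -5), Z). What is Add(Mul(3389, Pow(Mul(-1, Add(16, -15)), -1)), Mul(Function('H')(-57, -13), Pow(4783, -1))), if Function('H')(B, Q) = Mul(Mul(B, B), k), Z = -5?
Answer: Rational(-15952916, 4783) ≈ -3335.3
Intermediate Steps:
k = 79 (k = Add(4, Mul(-1, Mul(Mul(-3, -5), -5))) = Add(4, Mul(-1, Mul(15, -5))) = Add(4, Mul(-1, -75)) = Add(4, 75) = 79)
Function('H')(B, Q) = Mul(79, Pow(B, 2)) (Function('H')(B, Q) = Mul(Mul(B, B), 79) = Mul(Pow(B, 2), 79) = Mul(79, Pow(B, 2)))
Add(Mul(3389, Pow(Mul(-1, Add(16, -15)), -1)), Mul(Function('H')(-57, -13), Pow(4783, -1))) = Add(Mul(3389, Pow(Mul(-1, Add(16, -15)), -1)), Mul(Mul(79, Pow(-57, 2)), Pow(4783, -1))) = Add(Mul(3389, Pow(Mul(-1, 1), -1)), Mul(Mul(79, 3249), Rational(1, 4783))) = Add(Mul(3389, Pow(-1, -1)), Mul(256671, Rational(1, 4783))) = Add(Mul(3389, -1), Rational(256671, 4783)) = Add(-3389, Rational(256671, 4783)) = Rational(-15952916, 4783)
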